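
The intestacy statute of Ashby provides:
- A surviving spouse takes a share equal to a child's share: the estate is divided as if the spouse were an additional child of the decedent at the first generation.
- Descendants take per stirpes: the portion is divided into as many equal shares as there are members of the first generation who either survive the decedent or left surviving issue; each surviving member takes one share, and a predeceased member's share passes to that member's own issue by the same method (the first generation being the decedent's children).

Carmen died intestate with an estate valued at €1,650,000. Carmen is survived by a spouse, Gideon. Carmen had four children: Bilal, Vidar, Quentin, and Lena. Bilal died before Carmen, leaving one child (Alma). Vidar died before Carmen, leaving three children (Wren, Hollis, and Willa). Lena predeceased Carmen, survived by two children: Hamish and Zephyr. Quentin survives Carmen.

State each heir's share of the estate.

The spouse counts as an additional share at the children's level, so there are 5 primary shares of €330,000. Gideon takes one such share (€330,000).
The children's combined portion (€1,320,000) is divided into 4 shares of €330,000: Quentin takes €330,000; Bilal's €330,000 share passes to Bilal's issue; Vidar's €330,000 share passes to Vidar's issue; Lena's €330,000 share passes to Lena's issue.
Bilal's share (€330,000) passes entirely to Alma.
Vidar's share (€330,000) is divided into 3 shares of €110,000: Wren, Hollis, and Willa each take €110,000.
Lena's share (€330,000) is divided into 2 shares of €165,000: Hamish and Zephyr each take €165,000.

Gideon: €330,000; Alma: €330,000; Wren: €110,000; Hollis: €110,000; Willa: €110,000; Quentin: €330,000; Hamish: €165,000; Zephyr: €165,000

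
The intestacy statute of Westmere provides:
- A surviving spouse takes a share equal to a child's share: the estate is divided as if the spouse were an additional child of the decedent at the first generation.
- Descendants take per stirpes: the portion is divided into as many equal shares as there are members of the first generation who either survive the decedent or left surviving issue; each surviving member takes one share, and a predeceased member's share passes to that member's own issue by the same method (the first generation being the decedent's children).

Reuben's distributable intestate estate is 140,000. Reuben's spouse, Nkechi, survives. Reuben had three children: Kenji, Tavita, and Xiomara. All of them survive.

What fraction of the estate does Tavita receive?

Tavita receives 1/4 of the estate.

The spouse counts as an additional share at the children's level, so there are 4 primary shares of 35,000. Nkechi takes one such share (35,000).
The children's combined portion (105,000) is divided into 3 shares of 35,000: Kenji, Tavita, and Xiomara each take 35,000.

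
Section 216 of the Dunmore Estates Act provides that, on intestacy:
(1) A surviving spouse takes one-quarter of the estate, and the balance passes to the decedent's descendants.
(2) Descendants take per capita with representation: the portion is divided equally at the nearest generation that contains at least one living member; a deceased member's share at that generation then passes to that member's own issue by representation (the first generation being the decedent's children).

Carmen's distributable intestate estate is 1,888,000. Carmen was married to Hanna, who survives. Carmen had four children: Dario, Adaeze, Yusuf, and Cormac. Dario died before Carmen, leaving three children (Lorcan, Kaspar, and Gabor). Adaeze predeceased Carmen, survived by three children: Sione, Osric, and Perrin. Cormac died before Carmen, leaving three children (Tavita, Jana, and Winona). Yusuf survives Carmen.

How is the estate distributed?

Hanna takes one-quarter of 1,888,000 = 472,000. The remaining 1,416,000 passes to the descendants.
The descendants' portion (1,416,000) is divided into 4 shares of 354,000: Yusuf takes 354,000; Dario's 354,000 share passes to Dario's issue; Adaeze's 354,000 share passes to Adaeze's issue; Cormac's 354,000 share passes to Cormac's issue.
Dario's share (354,000) is divided into 3 shares of 118,000: Lorcan, Kaspar, and Gabor each take 118,000.
Adaeze's share (354,000) is divided into 3 shares of 118,000: Sione, Osric, and Perrin each take 118,000.
Cormac's share (354,000) is divided into 3 shares of 118,000: Tavita, Jana, and Winona each take 118,000.

Hanna: 472,000; Lorcan: 118,000; Kaspar: 118,000; Gabor: 118,000; Sione: 118,000; Osric: 118,000; Perrin: 118,000; Yusuf: 354,000; Tavita: 118,000; Jana: 118,000; Winona: 118,000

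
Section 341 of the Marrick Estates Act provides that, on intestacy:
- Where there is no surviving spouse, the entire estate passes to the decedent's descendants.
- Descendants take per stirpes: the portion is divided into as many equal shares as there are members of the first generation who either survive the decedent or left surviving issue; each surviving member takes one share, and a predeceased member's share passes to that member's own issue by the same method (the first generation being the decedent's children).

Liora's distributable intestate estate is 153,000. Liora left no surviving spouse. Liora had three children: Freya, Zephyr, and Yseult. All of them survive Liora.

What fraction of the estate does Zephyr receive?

The entire 153,000 passes to the descendants.
That amount (153,000) is divided into 3 shares of 51,000: Freya, Zephyr, and Yseult each take 51,000.

Zephyr receives 1/3 of the estate.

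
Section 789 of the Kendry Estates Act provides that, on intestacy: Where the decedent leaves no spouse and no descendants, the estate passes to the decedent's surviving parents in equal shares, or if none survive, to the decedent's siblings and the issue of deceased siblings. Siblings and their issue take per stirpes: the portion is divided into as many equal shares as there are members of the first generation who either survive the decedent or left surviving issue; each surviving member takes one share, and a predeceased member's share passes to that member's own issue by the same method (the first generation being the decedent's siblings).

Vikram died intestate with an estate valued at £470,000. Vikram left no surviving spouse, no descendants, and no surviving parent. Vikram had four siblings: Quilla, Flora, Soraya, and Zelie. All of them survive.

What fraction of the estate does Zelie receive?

The entire £470,000 passes to the siblings and their issue.
That amount (£470,000) is divided into 4 shares of £117,500: Quilla, Flora, Soraya, and Zelie each take £117,500.

Zelie receives 1/4 of the estate.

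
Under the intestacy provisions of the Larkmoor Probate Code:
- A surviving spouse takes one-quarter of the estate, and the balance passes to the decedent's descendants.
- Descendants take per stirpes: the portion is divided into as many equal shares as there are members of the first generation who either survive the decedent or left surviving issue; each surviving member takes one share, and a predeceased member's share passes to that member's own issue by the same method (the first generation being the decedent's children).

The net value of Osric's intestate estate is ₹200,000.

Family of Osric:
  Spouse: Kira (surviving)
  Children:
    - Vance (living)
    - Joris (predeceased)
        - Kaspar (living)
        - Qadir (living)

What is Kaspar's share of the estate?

Kaspar receives ₹37,500.

Kira takes one-quarter of ₹200,000 = ₹50,000. The remaining ₹150,000 passes to the descendants.
The descendants' portion (₹150,000) is divided into 2 shares of ₹75,000: Vance takes ₹75,000; Joris's ₹75,000 share passes to Joris's issue.
Joris's share (₹75,000) is divided into 2 shares of ₹37,500: Kaspar and Qadir each take ₹37,500.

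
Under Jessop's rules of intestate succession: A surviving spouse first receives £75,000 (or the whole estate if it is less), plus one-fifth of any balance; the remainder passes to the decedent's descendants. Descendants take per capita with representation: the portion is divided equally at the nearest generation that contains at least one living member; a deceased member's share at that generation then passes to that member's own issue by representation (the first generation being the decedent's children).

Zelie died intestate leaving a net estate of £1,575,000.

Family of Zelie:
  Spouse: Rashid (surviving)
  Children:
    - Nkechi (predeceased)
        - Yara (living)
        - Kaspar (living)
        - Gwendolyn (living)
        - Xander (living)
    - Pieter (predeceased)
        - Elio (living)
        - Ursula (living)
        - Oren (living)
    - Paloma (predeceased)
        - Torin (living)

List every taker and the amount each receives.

Rashid first takes £75,000, leaving a balance of £1,500,000. Rashid then takes one-fifth of the balance (£300,000), for a total of £375,000. The remaining £1,200,000 passes to the descendants.
No child survives, so the initial division is made at the grandchildren's generation.
The descendants' portion (£1,200,000) is divided into 8 shares of £150,000: Yara, Kaspar, Gwendolyn, Xander, Elio, Ursula, Oren, and Torin each take £150,000.

Rashid: £375,000; Yara: £150,000; Kaspar: £150,000; Gwendolyn: £150,000; Xander: £150,000; Elio: £150,000; Ursula: £150,000; Oren: £150,000; Torin: £150,000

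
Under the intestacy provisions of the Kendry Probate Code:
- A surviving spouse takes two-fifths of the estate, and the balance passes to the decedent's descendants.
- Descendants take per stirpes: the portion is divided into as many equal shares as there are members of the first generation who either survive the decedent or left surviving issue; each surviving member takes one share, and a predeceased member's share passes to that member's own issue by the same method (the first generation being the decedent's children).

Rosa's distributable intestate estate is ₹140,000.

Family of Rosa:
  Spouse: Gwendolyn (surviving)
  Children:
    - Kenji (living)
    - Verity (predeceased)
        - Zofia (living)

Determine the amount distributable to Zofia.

Gwendolyn takes two-fifths of ₹140,000 = ₹56,000. The remaining ₹84,000 passes to the descendants.
The descendants' portion (₹84,000) is divided into 2 shares of ₹42,000: Kenji takes ₹42,000; Verity's ₹42,000 share passes to Verity's issue.
Verity's share (₹42,000) passes entirely to Zofia.

Zofia receives ₹42,000.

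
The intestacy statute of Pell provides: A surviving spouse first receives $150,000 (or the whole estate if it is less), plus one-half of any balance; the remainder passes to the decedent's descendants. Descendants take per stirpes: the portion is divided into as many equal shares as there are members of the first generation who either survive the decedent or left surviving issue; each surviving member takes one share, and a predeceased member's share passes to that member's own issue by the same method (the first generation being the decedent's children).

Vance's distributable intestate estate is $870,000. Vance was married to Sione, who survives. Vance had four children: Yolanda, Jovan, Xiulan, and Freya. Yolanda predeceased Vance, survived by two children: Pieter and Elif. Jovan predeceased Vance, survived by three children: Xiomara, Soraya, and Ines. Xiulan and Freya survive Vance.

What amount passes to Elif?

Elif receives $45,000.

Sione first takes $150,000, leaving a balance of $720,000. Sione then takes one-half of the balance ($360,000), for a total of $510,000. The remaining $360,000 passes to the descendants.
The descendants' portion ($360,000) is divided into 4 shares of $90,000: Xiulan and Freya each take $90,000; Yolanda's $90,000 share passes to Yolanda's issue; Jovan's $90,000 share passes to Jovan's issue.
Yolanda's share ($90,000) is divided into 2 shares of $45,000: Pieter and Elif each take $45,000.
Jovan's share ($90,000) is divided into 3 shares of $30,000: Xiomara, Soraya, and Ines each take $30,000.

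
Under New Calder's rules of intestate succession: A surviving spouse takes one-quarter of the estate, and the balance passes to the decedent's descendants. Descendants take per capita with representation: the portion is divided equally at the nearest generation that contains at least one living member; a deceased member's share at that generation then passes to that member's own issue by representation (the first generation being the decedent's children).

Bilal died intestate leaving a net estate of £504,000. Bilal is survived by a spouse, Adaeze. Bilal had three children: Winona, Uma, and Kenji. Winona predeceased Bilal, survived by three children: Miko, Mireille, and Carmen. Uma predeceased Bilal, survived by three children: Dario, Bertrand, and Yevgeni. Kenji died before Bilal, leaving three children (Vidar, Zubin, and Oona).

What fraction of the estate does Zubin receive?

Zubin receives 1/12 of the estate.

Adaeze takes one-quarter of £504,000 = £126,000. The remaining £378,000 passes to the descendants.
No child survives, so the initial division is made at the grandchildren's generation.
The descendants' portion (£378,000) is divided into 9 shares of £42,000: Miko, Mireille, Carmen, Dario, Bertrand, Yevgeni, Vidar, Zubin, and Oona each take £42,000.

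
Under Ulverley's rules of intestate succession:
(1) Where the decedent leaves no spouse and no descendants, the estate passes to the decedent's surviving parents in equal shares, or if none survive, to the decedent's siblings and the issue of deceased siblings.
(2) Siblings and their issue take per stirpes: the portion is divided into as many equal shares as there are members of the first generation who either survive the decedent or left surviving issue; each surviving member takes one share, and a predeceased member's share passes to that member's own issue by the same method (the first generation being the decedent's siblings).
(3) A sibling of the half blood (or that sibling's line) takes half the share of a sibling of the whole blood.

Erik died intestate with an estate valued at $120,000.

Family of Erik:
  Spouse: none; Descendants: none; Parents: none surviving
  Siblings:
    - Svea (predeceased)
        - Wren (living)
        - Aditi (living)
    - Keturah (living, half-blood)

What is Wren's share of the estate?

The entire $120,000 passes to the siblings and their issue.
Counting each half-blood sibling's line as half a unit, there are 3/2 units in $120,000, so one unit is $80,000. Whole-blood lines (Svea) take $80,000 each; half-blood lines (Keturah) take $40,000 each.
Svea's share ($80,000) is divided into 2 shares of $40,000: Wren and Aditi each take $40,000.

Wren receives $40,000.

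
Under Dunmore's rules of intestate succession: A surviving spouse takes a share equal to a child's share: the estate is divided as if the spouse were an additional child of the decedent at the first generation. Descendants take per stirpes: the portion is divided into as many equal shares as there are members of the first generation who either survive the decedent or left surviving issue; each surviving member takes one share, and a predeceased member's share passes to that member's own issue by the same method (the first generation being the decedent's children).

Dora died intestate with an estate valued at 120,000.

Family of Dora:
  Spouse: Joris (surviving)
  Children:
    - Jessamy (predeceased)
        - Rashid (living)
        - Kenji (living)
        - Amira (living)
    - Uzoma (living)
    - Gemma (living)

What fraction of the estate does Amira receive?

Amira receives 1/12 of the estate.

The spouse counts as an additional share at the children's level, so there are 4 primary shares of 30,000. Joris takes one such share (30,000).
The children's combined portion (90,000) is divided into 3 shares of 30,000: Uzoma and Gemma each take 30,000; Jessamy's 30,000 share passes to Jessamy's issue.
Jessamy's share (30,000) is divided into 3 shares of 10,000: Rashid, Kenji, and Amira each take 10,000.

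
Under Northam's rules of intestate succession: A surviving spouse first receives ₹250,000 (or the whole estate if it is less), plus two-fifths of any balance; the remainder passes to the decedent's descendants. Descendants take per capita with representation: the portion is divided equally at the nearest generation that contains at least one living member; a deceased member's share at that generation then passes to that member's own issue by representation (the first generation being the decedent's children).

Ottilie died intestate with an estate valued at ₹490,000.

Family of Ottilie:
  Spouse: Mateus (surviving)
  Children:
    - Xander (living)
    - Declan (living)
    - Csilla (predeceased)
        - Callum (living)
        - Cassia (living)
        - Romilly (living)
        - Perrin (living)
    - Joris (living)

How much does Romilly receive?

Romilly receives ₹9,000.

Mateus first takes ₹250,000, leaving a balance of ₹240,000. Mateus then takes two-fifths of the balance (₹96,000), for a total of ₹346,000. The remaining ₹144,000 passes to the descendants.
The descendants' portion (₹144,000) is divided into 4 shares of ₹36,000: Xander, Declan, and Joris each take ₹36,000; Csilla's ₹36,000 share passes to Csilla's issue.
Csilla's share (₹36,000) is divided into 4 shares of ₹9,000: Callum, Cassia, Romilly, and Perrin each take ₹9,000.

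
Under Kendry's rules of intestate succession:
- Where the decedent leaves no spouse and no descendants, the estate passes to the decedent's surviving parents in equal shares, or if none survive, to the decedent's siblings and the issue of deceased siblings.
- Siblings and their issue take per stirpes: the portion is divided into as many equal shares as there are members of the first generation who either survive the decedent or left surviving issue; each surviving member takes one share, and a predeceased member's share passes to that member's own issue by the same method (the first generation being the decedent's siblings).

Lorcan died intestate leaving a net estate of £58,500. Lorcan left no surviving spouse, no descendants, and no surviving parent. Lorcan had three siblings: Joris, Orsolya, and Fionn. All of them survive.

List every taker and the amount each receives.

The entire £58,500 passes to the siblings and their issue.
That amount (£58,500) is divided into 3 shares of £19,500: Joris, Orsolya, and Fionn each take £19,500.

Joris: £19,500; Orsolya: £19,500; Fionn: £19,500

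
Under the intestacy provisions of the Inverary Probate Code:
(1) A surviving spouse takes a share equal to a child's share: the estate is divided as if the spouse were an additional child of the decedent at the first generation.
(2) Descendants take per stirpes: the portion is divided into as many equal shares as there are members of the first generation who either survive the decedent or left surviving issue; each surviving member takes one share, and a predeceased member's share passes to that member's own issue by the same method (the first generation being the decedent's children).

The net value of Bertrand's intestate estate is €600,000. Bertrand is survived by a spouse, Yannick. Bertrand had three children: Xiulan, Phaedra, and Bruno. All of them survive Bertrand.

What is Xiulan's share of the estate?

The spouse counts as an additional share at the children's level, so there are 4 primary shares of €150,000. Yannick takes one such share (€150,000).
The children's combined portion (€450,000) is divided into 3 shares of €150,000: Xiulan, Phaedra, and Bruno each take €150,000.

Xiulan receives €150,000.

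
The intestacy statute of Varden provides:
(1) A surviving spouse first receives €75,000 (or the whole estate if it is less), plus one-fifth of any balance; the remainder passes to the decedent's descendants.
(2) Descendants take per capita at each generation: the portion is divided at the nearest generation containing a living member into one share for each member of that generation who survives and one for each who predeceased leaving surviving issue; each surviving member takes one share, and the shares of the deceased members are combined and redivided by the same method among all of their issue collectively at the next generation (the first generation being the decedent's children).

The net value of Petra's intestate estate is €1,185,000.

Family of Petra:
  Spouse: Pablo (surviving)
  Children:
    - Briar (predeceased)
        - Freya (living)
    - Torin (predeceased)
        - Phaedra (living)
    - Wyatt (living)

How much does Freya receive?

Freya receives €296,000.

Pablo first takes €75,000, leaving a balance of €1,110,000. Pablo then takes one-fifth of the balance (€222,000), for a total of €297,000. The remaining €888,000 passes to the descendants.
The descendants' portion (€888,000) is divided at the children's generation into 3 shares of €296,000. Wyatt takes €296,000. The 2 shares of the deceased (Briar and Torin) are combined into a pool of €592,000.
That pool (€592,000) is divided at the grandchildren's generation equally among Freya and Phaedra: €296,000 each.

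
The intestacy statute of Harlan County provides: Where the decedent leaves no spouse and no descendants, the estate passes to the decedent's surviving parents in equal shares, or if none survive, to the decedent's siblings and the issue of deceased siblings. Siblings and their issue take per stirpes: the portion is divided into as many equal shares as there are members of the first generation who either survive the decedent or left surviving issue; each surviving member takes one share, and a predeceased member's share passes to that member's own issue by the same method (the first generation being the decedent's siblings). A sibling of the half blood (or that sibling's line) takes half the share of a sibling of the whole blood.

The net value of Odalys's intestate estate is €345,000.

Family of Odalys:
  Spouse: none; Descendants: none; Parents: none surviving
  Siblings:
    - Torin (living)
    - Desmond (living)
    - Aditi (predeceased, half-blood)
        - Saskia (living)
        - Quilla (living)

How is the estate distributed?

The entire €345,000 passes to the siblings and their issue.
Counting each half-blood sibling's line as half a unit, there are 5/2 units in €345,000, so one unit is €138,000. Whole-blood lines (Torin and Desmond) take €138,000 each; half-blood lines (Aditi) take €69,000 each.
Aditi's share (€69,000) is divided into 2 shares of €34,500: Saskia and Quilla each take €34,500.

Torin: €138,000; Desmond: €138,000; Saskia: €34,500; Quilla: €34,500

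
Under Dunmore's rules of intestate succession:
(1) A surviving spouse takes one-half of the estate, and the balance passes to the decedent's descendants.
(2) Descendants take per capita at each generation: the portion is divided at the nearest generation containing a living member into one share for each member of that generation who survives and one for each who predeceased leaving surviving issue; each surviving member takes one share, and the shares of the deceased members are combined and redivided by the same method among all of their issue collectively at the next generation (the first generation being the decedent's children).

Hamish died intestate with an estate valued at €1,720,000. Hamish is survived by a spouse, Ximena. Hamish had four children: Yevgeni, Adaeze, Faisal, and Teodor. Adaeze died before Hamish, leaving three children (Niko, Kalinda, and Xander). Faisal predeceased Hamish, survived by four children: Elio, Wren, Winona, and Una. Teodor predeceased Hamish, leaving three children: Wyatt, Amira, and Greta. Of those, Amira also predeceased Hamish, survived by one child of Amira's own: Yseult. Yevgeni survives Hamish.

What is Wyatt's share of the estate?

Ximena takes one-half of €1,720,000 = €860,000. The remaining €860,000 passes to the descendants.
The descendants' portion (€860,000) is divided at the children's generation into 4 shares of €215,000. Yevgeni takes €215,000. The 3 shares of the deceased (Adaeze, Faisal, and Teodor) are combined into a pool of €645,000.
That pool (€645,000) is divided at the grandchildren's generation into 10 shares of €64,500. Niko, Kalinda, Xander, Elio, Wren, Winona, Una, Wyatt, and Greta each take €64,500. The remaining share for the deceased Amira (€64,500) is carried to the next generation.
That pool (€64,500) passes entirely to Yseult, the sole taker at the great-grandchildren's generation.

Wyatt receives €64,500.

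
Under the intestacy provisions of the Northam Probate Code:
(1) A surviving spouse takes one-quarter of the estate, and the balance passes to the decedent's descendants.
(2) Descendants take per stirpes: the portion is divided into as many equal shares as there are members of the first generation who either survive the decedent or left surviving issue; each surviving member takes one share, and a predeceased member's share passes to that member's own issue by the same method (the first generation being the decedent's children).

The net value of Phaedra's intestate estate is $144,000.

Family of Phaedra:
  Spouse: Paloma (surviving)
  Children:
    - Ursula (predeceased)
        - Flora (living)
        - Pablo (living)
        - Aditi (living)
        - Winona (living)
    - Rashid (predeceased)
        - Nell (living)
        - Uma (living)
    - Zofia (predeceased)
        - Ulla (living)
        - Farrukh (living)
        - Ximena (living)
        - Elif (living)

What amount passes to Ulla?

Ulla receives $9,000.

Paloma takes one-quarter of $144,000 = $36,000. The remaining $108,000 passes to the descendants.
The descendants' portion ($108,000) is divided into 3 shares of $36,000: Ursula's $36,000 share passes to Ursula's issue; Rashid's $36,000 share passes to Rashid's issue; Zofia's $36,000 share passes to Zofia's issue.
Ursula's share ($36,000) is divided into 4 shares of $9,000: Flora, Pablo, Aditi, and Winona each take $9,000.
Rashid's share ($36,000) is divided into 2 shares of $18,000: Nell and Uma each take $18,000.
Zofia's share ($36,000) is divided into 4 shares of $9,000: Ulla, Farrukh, Ximena, and Elif each take $9,000.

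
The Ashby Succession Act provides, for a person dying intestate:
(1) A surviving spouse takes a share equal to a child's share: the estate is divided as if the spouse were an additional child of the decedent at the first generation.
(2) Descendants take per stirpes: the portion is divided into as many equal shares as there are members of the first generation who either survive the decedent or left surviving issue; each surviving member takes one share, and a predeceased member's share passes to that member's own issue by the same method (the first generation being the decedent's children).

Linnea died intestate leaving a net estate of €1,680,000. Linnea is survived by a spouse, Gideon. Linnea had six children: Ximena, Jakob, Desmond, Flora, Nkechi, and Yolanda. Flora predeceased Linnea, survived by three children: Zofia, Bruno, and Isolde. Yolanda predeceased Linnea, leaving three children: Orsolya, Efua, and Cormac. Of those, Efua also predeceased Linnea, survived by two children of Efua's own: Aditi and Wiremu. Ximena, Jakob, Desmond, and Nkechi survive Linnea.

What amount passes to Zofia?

The spouse counts as an additional share at the children's level, so there are 7 primary shares of €240,000. Gideon takes one such share (€240,000).
The children's combined portion (€1,440,000) is divided into 6 shares of €240,000: Ximena, Jakob, Desmond, and Nkechi each take €240,000; Flora's €240,000 share passes to Flora's issue; Yolanda's €240,000 share passes to Yolanda's issue.
Flora's share (€240,000) is divided into 3 shares of €80,000: Zofia, Bruno, and Isolde each take €80,000.
Yolanda's share (€240,000) is divided into 3 shares of €80,000: Orsolya and Cormac each take €80,000; Efua's €80,000 share passes to Efua's issue.
Efua's share (€80,000) is divided into 2 shares of €40,000: Aditi and Wiremu each take €40,000.

Zofia receives €80,000.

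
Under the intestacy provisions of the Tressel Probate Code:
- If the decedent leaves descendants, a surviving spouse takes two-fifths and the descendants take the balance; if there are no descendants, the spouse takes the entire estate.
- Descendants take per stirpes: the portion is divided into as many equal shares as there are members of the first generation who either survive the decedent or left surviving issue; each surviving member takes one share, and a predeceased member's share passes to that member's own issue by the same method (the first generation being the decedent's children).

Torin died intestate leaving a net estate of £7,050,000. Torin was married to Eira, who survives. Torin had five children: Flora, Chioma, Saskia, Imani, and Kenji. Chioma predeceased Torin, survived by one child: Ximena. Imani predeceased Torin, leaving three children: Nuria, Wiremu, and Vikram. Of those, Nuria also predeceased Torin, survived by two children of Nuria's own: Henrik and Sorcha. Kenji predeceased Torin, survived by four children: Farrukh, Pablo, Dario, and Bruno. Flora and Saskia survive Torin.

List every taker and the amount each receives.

Eira: £2,820,000; Flora: £846,000; Ximena: £846,000; Saskia: £846,000; Henrik: £141,000; Sorcha: £141,000; Wiremu: £282,000; Vikram: £282,000; Farrukh: £211,500; Pablo: £211,500; Dario: £211,500; Bruno: £211,500

Eira takes two-fifths of £7,050,000 = £2,820,000. The remaining £4,230,000 passes to the descendants.
The descendants' portion (£4,230,000) is divided into 5 shares of £846,000: Flora and Saskia each take £846,000; Chioma's £846,000 share passes to Chioma's issue; Imani's £846,000 share passes to Imani's issue; Kenji's £846,000 share passes to Kenji's issue.
Chioma's share (£846,000) passes entirely to Ximena.
Imani's share (£846,000) is divided into 3 shares of £282,000: Wiremu and Vikram each take £282,000; Nuria's £282,000 share passes to Nuria's issue.
Nuria's share (£282,000) is divided into 2 shares of £141,000: Henrik and Sorcha each take £141,000.
Kenji's share (£846,000) is divided into 4 shares of £211,500: Farrukh, Pablo, Dario, and Bruno each take £211,500.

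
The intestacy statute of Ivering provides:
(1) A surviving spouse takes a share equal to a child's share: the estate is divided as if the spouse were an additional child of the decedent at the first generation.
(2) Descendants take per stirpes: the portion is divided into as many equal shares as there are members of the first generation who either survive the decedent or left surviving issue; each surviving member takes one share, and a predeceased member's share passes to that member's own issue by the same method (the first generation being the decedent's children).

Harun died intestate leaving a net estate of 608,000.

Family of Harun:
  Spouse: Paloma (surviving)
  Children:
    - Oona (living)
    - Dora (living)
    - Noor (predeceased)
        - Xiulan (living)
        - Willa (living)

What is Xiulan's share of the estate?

Xiulan receives 76,000.

The spouse counts as an additional share at the children's level, so there are 4 primary shares of 152,000. Paloma takes one such share (152,000).
The children's combined portion (456,000) is divided into 3 shares of 152,000: Oona and Dora each take 152,000; Noor's 152,000 share passes to Noor's issue.
Noor's share (152,000) is divided into 2 shares of 76,000: Xiulan and Willa each take 76,000.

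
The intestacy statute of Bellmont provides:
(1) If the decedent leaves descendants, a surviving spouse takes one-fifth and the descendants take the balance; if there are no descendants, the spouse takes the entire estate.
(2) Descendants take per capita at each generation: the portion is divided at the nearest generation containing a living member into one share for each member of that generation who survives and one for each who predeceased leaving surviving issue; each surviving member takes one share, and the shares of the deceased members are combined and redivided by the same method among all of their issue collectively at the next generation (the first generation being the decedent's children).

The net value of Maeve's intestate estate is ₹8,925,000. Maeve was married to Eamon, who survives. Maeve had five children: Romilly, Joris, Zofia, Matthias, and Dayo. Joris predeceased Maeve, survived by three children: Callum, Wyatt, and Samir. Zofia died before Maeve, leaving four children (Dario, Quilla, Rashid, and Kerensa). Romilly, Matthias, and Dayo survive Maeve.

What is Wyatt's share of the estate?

Wyatt receives ₹408,000.

Eamon takes one-fifth of ₹8,925,000 = ₹1,785,000. The remaining ₹7,140,000 passes to the descendants.
The descendants' portion (₹7,140,000) is divided at the children's generation into 5 shares of ₹1,428,000. Romilly, Matthias, and Dayo each take ₹1,428,000. The 2 shares of the deceased (Joris and Zofia) are combined into a pool of ₹2,856,000.
That pool (₹2,856,000) is divided at the grandchildren's generation equally among Callum, Wyatt, Samir, Dario, Quilla, Rashid, and Kerensa: ₹408,000 each.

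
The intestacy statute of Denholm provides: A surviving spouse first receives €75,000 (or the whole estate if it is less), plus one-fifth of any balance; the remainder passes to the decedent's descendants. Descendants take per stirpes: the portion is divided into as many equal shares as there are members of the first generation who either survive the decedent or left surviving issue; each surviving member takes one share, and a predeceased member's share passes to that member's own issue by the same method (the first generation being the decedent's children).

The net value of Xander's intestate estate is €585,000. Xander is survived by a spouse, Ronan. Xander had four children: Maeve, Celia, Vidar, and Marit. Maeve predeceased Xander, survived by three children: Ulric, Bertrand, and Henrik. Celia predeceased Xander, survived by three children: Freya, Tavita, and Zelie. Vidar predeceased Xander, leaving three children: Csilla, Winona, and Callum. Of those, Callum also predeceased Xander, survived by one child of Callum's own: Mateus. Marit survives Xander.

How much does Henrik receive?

Ronan first takes €75,000, leaving a balance of €510,000. Ronan then takes one-fifth of the balance (€102,000), for a total of €177,000. The remaining €408,000 passes to the descendants.
The descendants' portion (€408,000) is divided into 4 shares of €102,000: Marit takes €102,000; Maeve's €102,000 share passes to Maeve's issue; Celia's €102,000 share passes to Celia's issue; Vidar's €102,000 share passes to Vidar's issue.
Maeve's share (€102,000) is divided into 3 shares of €34,000: Ulric, Bertrand, and Henrik each take €34,000.
Celia's share (€102,000) is divided into 3 shares of €34,000: Freya, Tavita, and Zelie each take €34,000.
Vidar's share (€102,000) is divided into 3 shares of €34,000: Csilla and Winona each take €34,000; Callum's €34,000 share passes to Callum's issue.
Callum's share (€34,000) passes entirely to Mateus.

Henrik receives €34,000.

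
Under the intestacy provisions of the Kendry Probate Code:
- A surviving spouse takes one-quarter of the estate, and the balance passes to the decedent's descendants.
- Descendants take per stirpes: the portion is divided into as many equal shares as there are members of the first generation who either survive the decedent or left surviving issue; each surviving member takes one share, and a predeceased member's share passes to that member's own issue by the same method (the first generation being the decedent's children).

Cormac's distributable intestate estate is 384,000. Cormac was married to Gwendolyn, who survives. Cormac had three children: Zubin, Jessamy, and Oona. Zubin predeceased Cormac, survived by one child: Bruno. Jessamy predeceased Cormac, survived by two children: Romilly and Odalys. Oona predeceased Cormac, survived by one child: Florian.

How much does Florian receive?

Florian receives 96,000.

Gwendolyn takes one-quarter of 384,000 = 96,000. The remaining 288,000 passes to the descendants.
The descendants' portion (288,000) is divided into 3 shares of 96,000: Zubin's 96,000 share passes to Zubin's issue; Jessamy's 96,000 share passes to Jessamy's issue; Oona's 96,000 share passes to Oona's issue.
Zubin's share (96,000) passes entirely to Bruno.
Jessamy's share (96,000) is divided into 2 shares of 48,000: Romilly and Odalys each take 48,000.
Oona's share (96,000) passes entirely to Florian.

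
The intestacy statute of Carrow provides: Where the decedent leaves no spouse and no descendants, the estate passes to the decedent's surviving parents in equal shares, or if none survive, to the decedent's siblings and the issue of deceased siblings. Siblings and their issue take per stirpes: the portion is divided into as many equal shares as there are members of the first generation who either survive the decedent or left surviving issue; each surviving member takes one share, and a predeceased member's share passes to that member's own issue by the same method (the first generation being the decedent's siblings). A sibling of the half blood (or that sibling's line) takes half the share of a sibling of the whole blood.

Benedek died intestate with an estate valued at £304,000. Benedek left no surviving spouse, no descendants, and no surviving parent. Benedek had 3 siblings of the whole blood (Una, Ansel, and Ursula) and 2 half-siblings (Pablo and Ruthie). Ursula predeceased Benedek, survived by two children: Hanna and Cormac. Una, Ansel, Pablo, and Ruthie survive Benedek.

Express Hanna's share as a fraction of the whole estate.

Hanna receives 1/8 of the estate.

The entire £304,000 passes to the siblings and their issue.
Counting each half-blood sibling's line as half a unit, there are 4 units in £304,000, so one unit is £76,000. Whole-blood lines (Una, Ansel, and Ursula) take £76,000 each; half-blood lines (Pablo and Ruthie) take £38,000 each.
Ursula's share (£76,000) is divided into 2 shares of £38,000: Hanna and Cormac each take £38,000.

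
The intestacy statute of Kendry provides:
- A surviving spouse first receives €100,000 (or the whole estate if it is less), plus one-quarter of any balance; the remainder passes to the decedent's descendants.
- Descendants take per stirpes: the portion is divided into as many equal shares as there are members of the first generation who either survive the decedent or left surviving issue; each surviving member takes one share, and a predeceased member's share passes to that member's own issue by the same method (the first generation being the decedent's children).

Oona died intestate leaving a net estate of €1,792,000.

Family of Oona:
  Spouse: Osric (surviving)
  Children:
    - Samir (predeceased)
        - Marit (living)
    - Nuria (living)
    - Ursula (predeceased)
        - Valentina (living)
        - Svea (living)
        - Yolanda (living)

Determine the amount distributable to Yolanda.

Osric first takes €100,000, leaving a balance of €1,692,000. Osric then takes one-quarter of the balance (€423,000), for a total of €523,000. The remaining €1,269,000 passes to the descendants.
The descendants' portion (€1,269,000) is divided into 3 shares of €423,000: Nuria takes €423,000; Samir's €423,000 share passes to Samir's issue; Ursula's €423,000 share passes to Ursula's issue.
Samir's share (€423,000) passes entirely to Marit.
Ursula's share (€423,000) is divided into 3 shares of €141,000: Valentina, Svea, and Yolanda each take €141,000.

Yolanda receives €141,000.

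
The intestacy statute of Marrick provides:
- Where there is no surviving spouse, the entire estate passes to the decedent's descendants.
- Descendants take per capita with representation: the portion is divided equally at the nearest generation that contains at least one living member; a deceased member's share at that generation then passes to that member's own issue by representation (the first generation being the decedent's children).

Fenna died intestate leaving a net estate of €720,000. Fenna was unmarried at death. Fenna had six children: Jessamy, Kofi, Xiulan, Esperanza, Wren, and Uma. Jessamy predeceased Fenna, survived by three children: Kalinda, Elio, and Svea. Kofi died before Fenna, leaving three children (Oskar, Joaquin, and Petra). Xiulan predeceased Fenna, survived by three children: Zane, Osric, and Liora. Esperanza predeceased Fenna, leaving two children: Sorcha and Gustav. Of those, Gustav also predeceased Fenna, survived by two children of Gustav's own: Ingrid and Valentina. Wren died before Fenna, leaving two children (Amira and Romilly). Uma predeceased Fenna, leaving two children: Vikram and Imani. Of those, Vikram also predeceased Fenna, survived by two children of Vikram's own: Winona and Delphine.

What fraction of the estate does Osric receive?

Osric receives 1/15 of the estate.

The entire €720,000 passes to the descendants.
No child survives, so the initial division is made at the grandchildren's generation.
That amount (€720,000) is divided into 15 shares of €48,000: Kalinda, Elio, Svea, Oskar, Joaquin, Petra, Zane, Osric, Liora, Sorcha, Amira, Romilly, and Imani each take €48,000; Gustav's €48,000 share passes to Gustav's issue; Vikram's €48,000 share passes to Vikram's issue.
Gustav's share (€48,000) is divided into 2 shares of €24,000: Ingrid and Valentina each take €24,000.
Vikram's share (€48,000) is divided into 2 shares of €24,000: Winona and Delphine each take €24,000.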